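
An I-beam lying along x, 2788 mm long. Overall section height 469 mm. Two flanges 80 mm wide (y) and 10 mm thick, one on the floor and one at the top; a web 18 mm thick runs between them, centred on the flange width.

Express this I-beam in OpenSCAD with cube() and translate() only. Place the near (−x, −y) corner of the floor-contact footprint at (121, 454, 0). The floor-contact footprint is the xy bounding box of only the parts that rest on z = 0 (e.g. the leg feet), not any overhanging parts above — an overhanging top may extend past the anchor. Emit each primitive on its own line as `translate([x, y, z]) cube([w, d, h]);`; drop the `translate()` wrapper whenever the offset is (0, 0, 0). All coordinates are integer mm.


translate([121, 454, 0]) cube([2788, 80, 10]);
translate([121, 485, 10]) cube([2788, 18, 449]);
translate([121, 454, 459]) cube([2788, 80, 10]);


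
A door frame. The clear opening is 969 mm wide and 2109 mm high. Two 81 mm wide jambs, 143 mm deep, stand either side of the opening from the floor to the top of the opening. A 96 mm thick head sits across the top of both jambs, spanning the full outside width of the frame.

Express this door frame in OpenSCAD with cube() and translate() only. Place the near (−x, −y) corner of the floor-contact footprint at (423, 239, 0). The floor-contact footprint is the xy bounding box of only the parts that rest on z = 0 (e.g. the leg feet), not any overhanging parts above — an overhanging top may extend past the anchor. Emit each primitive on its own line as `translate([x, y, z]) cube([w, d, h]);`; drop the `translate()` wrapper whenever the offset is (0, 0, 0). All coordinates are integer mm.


translate([423, 239, 0]) cube([81, 143, 2109]);
translate([1473, 239, 0]) cube([81, 143, 2109]);
translate([423, 239, 2109]) cube([1131, 143, 96]);


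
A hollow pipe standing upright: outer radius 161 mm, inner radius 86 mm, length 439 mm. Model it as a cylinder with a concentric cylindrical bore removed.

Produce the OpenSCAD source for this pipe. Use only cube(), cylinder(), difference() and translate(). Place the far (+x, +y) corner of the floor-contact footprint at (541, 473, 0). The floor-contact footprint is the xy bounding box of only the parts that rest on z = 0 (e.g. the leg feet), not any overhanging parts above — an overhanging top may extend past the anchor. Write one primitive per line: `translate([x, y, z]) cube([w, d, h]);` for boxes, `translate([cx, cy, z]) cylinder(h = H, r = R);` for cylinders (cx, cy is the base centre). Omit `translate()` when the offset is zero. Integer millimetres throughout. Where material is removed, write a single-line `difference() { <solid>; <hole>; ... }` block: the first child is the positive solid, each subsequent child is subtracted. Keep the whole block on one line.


difference() { translate([380, 312, 0]) cylinder(h = 439, r = 161); translate([380, 312, 0]) cylinder(h = 439, r = 86); }


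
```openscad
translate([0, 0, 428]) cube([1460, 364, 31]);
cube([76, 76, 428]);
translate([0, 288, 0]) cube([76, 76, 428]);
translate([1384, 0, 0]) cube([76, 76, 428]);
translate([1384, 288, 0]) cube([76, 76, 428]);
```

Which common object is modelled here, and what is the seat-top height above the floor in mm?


A bench. The seat-top height is 459 mm.

A long slab on four corner posts — a bench. The slab sits at z = 428 with thickness 31, so the top is 428 + 31 = 459 mm.


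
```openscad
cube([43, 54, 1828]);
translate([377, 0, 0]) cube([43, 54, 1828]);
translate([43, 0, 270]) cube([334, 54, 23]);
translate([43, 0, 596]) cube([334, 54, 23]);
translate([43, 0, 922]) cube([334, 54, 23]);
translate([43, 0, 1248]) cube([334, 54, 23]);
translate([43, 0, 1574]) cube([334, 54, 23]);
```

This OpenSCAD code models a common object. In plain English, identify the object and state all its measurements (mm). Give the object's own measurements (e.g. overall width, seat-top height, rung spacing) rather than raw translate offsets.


A straight ladder. Two 43×54 mm vertical rails, 1828 mm tall, stand 420 mm apart (outside-to-outside) with their front faces coplanar on the −y side. 5 rungs, each 54 mm deep and 23 mm tall, span between the inner faces of the rails, front faces flush with the rails. The lowest rung's underside is at z = 270 mm and rungs are spaced 326 mm apart (underside to underside).


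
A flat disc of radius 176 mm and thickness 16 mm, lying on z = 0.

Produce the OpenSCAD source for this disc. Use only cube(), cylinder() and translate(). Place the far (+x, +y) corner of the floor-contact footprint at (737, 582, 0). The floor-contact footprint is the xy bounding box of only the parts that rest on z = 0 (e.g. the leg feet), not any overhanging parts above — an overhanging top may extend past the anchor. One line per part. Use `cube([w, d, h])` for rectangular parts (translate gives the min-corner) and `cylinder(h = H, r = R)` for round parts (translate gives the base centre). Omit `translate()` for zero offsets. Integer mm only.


translate([561, 406, 0]) cylinder(h = 16, r = 176);


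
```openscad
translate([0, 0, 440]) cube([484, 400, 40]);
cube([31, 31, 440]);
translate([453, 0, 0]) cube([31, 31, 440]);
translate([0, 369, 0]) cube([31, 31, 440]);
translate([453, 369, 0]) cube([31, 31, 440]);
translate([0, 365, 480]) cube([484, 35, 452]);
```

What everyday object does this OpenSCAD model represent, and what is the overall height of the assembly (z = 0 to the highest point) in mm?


A chair. The overall height is 932 mm.

A slab on four corner posts with a tall panel at the back — a chair. The seat slab sits at z = 440 with thickness 40, and the 452 mm backrest starts at the seat top, so the overall height is 440 + 40 + 452 = 932 mm.


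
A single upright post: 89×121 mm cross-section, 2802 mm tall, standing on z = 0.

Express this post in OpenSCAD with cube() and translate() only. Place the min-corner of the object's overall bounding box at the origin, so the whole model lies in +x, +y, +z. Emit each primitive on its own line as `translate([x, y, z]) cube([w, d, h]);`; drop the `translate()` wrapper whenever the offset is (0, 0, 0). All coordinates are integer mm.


cube([89, 121, 2802]);


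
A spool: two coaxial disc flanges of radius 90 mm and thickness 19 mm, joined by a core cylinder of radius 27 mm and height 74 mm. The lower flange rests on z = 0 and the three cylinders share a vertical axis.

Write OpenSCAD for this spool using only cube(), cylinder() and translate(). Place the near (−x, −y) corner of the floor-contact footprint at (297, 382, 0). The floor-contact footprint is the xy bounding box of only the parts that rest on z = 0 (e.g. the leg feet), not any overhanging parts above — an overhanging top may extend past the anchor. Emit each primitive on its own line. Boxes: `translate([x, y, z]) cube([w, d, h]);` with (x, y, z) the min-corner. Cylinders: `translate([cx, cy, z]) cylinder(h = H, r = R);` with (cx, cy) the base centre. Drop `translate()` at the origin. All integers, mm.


translate([387, 472, 0]) cylinder(h = 19, r = 90);
translate([387, 472, 19]) cylinder(h = 74, r = 27);
translate([387, 472, 93]) cylinder(h = 19, r = 90);


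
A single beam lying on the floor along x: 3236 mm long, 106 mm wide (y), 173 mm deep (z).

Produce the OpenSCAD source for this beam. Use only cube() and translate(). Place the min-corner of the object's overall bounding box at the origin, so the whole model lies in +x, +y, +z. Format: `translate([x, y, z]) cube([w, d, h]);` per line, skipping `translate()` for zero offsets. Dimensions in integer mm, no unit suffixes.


cube([3236, 106, 173]);


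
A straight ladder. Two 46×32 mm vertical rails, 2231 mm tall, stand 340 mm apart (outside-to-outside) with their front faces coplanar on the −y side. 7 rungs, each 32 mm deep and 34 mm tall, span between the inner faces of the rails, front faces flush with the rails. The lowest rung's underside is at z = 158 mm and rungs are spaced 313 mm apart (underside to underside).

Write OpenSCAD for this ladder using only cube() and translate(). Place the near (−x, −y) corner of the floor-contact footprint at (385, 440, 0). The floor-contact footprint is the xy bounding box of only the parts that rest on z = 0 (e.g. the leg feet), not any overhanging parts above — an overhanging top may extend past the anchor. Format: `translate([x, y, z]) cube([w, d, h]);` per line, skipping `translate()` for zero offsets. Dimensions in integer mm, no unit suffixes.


translate([385, 440, 0]) cube([46, 32, 2231]);
translate([679, 440, 0]) cube([46, 32, 2231]);
translate([431, 440, 158]) cube([248, 32, 34]);
translate([431, 440, 471]) cube([248, 32, 34]);
translate([431, 440, 784]) cube([248, 32, 34]);
translate([431, 440, 1097]) cube([248, 32, 34]);
translate([431, 440, 1410]) cube([248, 32, 34]);
translate([431, 440, 1723]) cube([248, 32, 34]);
translate([431, 440, 2036]) cube([248, 32, 34]);


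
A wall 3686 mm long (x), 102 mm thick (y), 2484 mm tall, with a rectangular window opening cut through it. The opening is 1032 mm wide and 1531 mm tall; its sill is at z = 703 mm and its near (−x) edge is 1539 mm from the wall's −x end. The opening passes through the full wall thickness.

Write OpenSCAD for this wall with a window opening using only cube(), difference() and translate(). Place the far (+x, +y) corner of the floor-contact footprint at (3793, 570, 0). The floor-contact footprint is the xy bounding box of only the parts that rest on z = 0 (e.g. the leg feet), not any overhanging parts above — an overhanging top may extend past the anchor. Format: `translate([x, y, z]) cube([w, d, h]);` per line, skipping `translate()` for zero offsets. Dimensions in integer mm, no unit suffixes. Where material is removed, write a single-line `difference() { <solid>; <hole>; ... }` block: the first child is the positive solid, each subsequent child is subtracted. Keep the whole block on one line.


difference() { translate([107, 468, 0]) cube([3686, 102, 2484]); translate([1646, 468, 703]) cube([1032, 102, 1531]); }


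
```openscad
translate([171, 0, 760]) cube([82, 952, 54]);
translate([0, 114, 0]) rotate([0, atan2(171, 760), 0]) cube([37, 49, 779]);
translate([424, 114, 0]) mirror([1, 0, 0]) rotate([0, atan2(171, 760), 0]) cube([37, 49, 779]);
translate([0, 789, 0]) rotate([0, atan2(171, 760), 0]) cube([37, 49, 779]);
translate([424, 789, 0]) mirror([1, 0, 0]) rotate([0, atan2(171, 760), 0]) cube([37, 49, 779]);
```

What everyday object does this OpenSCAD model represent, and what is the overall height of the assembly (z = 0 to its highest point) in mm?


A sawhorse. The overall height is 814 mm.

A beam across two mirrored pairs of raked legs — a sawhorse. The beam's underside is at z = 760 (matching the legs' vertical rise in atan2(171, 760)) and the beam is 54 mm tall, so its top is at 760 + 54 = 814 mm. The raked legs top out at the beam's underside, so that is the highest point.


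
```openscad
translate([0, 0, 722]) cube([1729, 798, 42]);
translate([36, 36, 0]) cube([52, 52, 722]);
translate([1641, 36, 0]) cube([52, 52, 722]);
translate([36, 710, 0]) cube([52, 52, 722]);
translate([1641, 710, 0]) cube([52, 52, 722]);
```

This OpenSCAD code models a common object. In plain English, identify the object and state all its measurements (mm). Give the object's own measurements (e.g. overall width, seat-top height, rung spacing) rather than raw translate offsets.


A rectangular dining table. The top is 1729×798×42 mm with its upper surface at z = 764 mm. It stands on four 52×52 mm square legs, each inset 36 mm from the nearest pair of top edges, running from the floor to the underside of the top.


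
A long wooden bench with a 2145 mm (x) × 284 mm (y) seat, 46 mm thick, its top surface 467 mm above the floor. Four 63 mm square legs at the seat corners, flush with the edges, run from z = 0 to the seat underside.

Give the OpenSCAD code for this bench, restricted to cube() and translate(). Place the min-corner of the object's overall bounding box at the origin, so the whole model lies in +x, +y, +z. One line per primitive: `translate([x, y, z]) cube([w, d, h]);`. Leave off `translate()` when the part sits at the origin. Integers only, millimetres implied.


// leg_h = 467 − 46 = 421
translate([0, 0, 421]) cube([2145, 284, 46]);
cube([63, 63, 421]);
translate([0, 221, 0]) cube([63, 63, 421]);
translate([2082, 0, 0]) cube([63, 63, 421]);
translate([2082, 221, 0]) cube([63, 63, 421]);


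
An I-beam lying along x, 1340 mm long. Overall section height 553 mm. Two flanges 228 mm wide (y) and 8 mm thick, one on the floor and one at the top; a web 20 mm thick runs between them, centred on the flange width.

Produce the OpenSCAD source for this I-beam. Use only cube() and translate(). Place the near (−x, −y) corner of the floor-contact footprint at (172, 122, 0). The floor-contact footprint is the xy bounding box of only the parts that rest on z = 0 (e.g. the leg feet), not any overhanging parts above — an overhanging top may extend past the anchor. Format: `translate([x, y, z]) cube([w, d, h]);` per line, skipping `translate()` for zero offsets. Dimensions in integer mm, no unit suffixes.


translate([172, 122, 0]) cube([1340, 228, 8]);
translate([172, 226, 8]) cube([1340, 20, 537]);
translate([172, 122, 545]) cube([1340, 228, 8]);


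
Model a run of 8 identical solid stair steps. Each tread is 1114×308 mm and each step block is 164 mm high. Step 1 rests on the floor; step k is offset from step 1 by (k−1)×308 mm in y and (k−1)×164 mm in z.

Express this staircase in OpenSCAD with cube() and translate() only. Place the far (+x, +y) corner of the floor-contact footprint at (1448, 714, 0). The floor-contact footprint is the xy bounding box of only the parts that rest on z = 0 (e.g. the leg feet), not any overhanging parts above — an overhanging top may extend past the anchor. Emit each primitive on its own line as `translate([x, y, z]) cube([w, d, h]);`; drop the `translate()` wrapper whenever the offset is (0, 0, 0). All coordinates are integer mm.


translate([334, 406, 0]) cube([1114, 308, 164]);
translate([334, 714, 164]) cube([1114, 308, 164]);
translate([334, 1022, 328]) cube([1114, 308, 164]);
translate([334, 1330, 492]) cube([1114, 308, 164]);
translate([334, 1638, 656]) cube([1114, 308, 164]);
translate([334, 1946, 820]) cube([1114, 308, 164]);
translate([334, 2254, 984]) cube([1114, 308, 164]);
translate([334, 2562, 1148]) cube([1114, 308, 164]);


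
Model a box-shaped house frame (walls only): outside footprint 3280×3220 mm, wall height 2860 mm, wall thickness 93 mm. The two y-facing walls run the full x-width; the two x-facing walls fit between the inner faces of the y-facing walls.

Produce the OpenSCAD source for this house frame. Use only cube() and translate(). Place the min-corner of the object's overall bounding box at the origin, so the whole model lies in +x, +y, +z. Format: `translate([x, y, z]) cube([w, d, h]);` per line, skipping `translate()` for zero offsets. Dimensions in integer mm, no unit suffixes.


cube([3280, 93, 2860]);
translate([0, 3127, 0]) cube([3280, 93, 2860]);
translate([0, 93, 0]) cube([93, 3034, 2860]);
translate([3187, 93, 0]) cube([93, 3034, 2860]);


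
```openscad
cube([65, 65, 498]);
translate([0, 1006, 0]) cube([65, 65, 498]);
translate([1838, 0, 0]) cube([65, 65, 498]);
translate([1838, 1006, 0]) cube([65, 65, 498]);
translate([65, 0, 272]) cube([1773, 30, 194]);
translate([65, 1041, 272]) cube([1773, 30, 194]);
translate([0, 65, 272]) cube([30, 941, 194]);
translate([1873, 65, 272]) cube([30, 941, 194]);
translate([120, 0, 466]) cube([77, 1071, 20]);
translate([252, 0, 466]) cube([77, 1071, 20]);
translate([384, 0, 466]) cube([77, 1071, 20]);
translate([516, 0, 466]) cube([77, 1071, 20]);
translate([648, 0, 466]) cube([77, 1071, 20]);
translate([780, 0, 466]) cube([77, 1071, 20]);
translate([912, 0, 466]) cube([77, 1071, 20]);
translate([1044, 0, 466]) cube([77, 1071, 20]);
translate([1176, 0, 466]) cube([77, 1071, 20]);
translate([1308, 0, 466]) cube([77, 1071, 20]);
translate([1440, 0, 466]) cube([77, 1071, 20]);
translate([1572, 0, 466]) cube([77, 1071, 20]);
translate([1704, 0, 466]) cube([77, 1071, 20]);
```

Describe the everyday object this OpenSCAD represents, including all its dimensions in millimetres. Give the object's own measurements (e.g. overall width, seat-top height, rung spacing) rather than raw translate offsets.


A bed frame 1903 mm long (x) by 1071 mm wide (y). Four 65×65 mm corner posts, 498 mm tall, at the corners of the footprint. Four rails of 30 mm thickness and 194 mm height run between adjacent posts with their undersides at z = 272 mm, their outer faces flush with the outside of the frame (the two x-running rails run between the posts' inner faces; the two y-running rails run between the posts' inner faces). 13 slats, each 77 mm wide (x) and 20 mm thick, lie across the top of the two x-running rails, running the full 1071 mm width of the frame in y; along x they sit between the end posts with a 55 mm gap after the −x posts and between neighbouring slats, leaving 57 mm before the +x posts.


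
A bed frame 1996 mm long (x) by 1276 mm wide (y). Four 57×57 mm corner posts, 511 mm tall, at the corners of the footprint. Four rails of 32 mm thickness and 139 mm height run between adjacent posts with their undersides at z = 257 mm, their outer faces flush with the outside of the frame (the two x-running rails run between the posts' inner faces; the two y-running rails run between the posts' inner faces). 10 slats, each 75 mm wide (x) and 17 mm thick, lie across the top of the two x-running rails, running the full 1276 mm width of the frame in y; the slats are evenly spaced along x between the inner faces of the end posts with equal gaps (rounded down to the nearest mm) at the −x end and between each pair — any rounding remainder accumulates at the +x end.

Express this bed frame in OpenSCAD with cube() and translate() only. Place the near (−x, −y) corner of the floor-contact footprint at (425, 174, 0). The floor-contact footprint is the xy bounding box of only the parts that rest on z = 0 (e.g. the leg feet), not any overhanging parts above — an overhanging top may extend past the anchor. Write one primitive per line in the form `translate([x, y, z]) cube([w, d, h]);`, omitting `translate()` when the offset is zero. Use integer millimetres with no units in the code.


translate([425, 174, 0]) cube([57, 57, 511]);
translate([425, 1393, 0]) cube([57, 57, 511]);
translate([2364, 174, 0]) cube([57, 57, 511]);
translate([2364, 1393, 0]) cube([57, 57, 511]);
translate([482, 174, 257]) cube([1882, 32, 139]);
translate([482, 1418, 257]) cube([1882, 32, 139]);
translate([425, 231, 257]) cube([32, 1162, 139]);
translate([2389, 231, 257]) cube([32, 1162, 139]);
translate([584, 174, 396]) cube([75, 1276, 17]);
translate([761, 174, 396]) cube([75, 1276, 17]);
translate([938, 174, 396]) cube([75, 1276, 17]);
translate([1115, 174, 396]) cube([75, 1276, 17]);
translate([1292, 174, 396]) cube([75, 1276, 17]);
translate([1469, 174, 396]) cube([75, 1276, 17]);
translate([1646, 174, 396]) cube([75, 1276, 17]);
translate([1823, 174, 396]) cube([75, 1276, 17]);
translate([2000, 174, 396]) cube([75, 1276, 17]);
translate([2177, 174, 396]) cube([75, 1276, 17]);


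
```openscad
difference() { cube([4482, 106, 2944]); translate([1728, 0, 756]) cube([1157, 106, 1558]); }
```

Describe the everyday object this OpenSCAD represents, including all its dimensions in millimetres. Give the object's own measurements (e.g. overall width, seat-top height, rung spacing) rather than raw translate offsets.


A wall 4482 mm long (x), 106 mm thick (y), 2944 mm tall, with a rectangular window opening cut through it. The opening is 1157 mm wide and 1558 mm tall; its sill is at z = 756 mm and its near (−x) edge is 1728 mm from the wall's −x end. The opening passes through the full wall thickness.


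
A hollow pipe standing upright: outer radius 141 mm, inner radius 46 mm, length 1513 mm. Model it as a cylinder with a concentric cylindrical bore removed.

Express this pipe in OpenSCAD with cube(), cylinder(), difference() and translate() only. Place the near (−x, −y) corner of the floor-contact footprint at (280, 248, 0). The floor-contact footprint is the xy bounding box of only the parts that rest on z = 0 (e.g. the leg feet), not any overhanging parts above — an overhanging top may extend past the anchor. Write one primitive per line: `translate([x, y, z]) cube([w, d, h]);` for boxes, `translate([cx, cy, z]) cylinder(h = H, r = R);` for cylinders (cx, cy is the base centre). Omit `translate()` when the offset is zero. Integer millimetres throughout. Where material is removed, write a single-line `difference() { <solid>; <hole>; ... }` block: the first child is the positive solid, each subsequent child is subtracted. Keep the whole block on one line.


difference() { translate([421, 389, 0]) cylinder(h = 1513, r = 141); translate([421, 389, 0]) cylinder(h = 1513, r = 46); }


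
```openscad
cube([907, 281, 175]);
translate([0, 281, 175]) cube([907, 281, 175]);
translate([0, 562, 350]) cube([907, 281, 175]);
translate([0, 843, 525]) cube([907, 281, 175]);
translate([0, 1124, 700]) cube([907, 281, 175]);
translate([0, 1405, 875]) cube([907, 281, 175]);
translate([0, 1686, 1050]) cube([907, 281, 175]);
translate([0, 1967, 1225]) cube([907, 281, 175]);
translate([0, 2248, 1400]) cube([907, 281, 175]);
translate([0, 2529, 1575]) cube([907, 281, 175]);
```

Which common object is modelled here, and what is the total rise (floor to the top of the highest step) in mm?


A staircase. The total rise is 1750 mm.

10 identical blocks, each offset up and back from the previous — a staircase. Each step is 175 mm tall and there are 10 of them, so the total rise is 10 × 175 = 1750 mm.


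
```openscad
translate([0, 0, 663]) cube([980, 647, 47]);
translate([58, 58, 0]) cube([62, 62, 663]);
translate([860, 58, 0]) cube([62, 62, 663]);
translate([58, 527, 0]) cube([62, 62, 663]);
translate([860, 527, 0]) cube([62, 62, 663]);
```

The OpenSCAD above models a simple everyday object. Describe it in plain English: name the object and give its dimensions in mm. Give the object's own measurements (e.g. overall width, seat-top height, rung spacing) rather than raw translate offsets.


A rectangular dining table. The top is 980×647×47 mm with its upper surface at z = 710 mm. It stands on four 62×62 mm square legs, each inset 58 mm from the nearest pair of top edges, running from the floor to the underside of the top.


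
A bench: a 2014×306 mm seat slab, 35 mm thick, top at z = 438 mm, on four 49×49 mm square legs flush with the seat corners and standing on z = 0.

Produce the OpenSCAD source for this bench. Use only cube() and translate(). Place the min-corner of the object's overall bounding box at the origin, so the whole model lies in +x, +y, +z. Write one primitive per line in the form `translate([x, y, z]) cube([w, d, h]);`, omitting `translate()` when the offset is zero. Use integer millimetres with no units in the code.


// leg_h = 438 − 35 = 403
translate([0, 0, 403]) cube([2014, 306, 35]);
cube([49, 49, 403]);
translate([0, 257, 0]) cube([49, 49, 403]);
translate([1965, 0, 0]) cube([49, 49, 403]);
translate([1965, 257, 0]) cube([49, 49, 403]);


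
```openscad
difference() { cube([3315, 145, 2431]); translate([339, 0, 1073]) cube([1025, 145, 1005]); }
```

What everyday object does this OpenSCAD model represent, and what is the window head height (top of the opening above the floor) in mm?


A wall with a window opening. The window head height is 2078 mm.

A wall with a rectangular opening subtracted — a window. Sill at z = 1073, opening 1005 mm tall, so the head is at 1073 + 1005 = 2078 mm.


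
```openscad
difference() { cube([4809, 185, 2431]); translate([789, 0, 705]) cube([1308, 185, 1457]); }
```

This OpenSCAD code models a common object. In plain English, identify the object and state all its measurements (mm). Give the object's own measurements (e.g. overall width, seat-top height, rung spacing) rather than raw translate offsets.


A wall 4809 mm long (x), 185 mm thick (y), 2431 mm tall, with a rectangular window opening cut through it. The opening is 1308 mm wide and 1457 mm tall; its sill is at z = 705 mm and its near (−x) edge is 789 mm from the wall's −x end. The opening passes through the full wall thickness.


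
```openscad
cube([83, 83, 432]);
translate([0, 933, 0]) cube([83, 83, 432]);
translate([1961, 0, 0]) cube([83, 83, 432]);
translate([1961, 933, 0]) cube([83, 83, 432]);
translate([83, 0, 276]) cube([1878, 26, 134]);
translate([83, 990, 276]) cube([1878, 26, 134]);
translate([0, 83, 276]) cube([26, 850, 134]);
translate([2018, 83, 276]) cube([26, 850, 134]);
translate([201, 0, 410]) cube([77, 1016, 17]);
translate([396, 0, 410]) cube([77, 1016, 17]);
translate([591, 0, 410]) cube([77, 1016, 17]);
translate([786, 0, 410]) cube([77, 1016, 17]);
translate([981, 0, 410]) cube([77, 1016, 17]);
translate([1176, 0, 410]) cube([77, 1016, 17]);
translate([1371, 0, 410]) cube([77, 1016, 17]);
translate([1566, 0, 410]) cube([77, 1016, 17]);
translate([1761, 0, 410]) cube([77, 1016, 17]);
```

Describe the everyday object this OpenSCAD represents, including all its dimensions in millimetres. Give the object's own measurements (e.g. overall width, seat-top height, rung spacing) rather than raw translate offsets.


A bed frame 2044 mm long (x) by 1016 mm wide (y). Four 83×83 mm corner posts, 432 mm tall, at the corners of the footprint. Four rails of 26 mm thickness and 134 mm height run between adjacent posts with their undersides at z = 276 mm, their outer faces flush with the outside of the frame (the two x-running rails run between the posts' inner faces; the two y-running rails run between the posts' inner faces). 9 slats, each 77 mm wide (x) and 17 mm thick, lie across the top of the two x-running rails, running the full 1016 mm width of the frame in y; along x they sit between the end posts with a 118 mm gap after the −x posts and between neighbouring slats, leaving 123 mm before the +x posts.


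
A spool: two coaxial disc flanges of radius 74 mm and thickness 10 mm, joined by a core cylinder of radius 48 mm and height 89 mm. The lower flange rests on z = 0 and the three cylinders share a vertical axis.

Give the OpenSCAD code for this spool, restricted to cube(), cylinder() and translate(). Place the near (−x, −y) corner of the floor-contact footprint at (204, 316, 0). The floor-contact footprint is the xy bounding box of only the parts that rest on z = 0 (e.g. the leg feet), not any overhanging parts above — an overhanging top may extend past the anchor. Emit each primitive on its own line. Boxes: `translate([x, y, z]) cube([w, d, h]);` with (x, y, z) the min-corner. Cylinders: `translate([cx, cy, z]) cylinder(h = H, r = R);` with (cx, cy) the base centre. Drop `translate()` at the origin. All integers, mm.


translate([278, 390, 0]) cylinder(h = 10, r = 74);
translate([278, 390, 10]) cylinder(h = 89, r = 48);
translate([278, 390, 99]) cylinder(h = 10, r = 74);


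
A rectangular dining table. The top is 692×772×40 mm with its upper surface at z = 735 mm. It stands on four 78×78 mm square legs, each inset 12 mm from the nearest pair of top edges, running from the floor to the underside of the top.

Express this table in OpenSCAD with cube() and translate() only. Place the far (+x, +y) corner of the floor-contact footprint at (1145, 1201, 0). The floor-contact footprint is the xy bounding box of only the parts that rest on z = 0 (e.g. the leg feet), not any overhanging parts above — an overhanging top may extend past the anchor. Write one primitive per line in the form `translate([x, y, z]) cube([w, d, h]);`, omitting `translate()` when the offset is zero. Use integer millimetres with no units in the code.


translate([465, 441, 695]) cube([692, 772, 40]);
translate([477, 453, 0]) cube([78, 78, 695]);
translate([1067, 453, 0]) cube([78, 78, 695]);
translate([477, 1123, 0]) cube([78, 78, 695]);
translate([1067, 1123, 0]) cube([78, 78, 695]);


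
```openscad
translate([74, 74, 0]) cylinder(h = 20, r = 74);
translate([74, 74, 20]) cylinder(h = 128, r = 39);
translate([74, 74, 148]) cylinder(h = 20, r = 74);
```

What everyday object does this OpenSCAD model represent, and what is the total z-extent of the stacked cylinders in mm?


A spool. The overall height is 168 mm.

Three coaxial cylinders, large–small–large — a spool. Two 20 mm flanges and a 128 mm core give 20 + 128 + 20 = 168 mm.


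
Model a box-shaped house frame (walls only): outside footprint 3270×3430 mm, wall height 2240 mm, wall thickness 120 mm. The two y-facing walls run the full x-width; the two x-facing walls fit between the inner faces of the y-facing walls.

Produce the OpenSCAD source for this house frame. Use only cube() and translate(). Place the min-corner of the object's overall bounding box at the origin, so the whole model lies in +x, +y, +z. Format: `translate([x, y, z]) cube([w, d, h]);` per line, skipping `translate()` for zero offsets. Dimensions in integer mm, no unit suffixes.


cube([3270, 120, 2240]);
translate([0, 3310, 0]) cube([3270, 120, 2240]);
translate([0, 120, 0]) cube([120, 3190, 2240]);
translate([3150, 120, 0]) cube([120, 3190, 2240]);


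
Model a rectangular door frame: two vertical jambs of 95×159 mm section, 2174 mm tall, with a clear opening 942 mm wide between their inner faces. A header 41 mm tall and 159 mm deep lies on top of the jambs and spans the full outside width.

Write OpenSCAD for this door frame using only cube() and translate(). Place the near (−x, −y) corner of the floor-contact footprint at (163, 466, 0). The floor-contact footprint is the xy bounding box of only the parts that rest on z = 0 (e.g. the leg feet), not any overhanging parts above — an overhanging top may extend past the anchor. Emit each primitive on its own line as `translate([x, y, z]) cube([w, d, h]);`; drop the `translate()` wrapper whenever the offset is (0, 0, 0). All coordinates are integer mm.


translate([163, 466, 0]) cube([95, 159, 2174]);
translate([1200, 466, 0]) cube([95, 159, 2174]);
translate([163, 466, 2174]) cube([1132, 159, 41]);


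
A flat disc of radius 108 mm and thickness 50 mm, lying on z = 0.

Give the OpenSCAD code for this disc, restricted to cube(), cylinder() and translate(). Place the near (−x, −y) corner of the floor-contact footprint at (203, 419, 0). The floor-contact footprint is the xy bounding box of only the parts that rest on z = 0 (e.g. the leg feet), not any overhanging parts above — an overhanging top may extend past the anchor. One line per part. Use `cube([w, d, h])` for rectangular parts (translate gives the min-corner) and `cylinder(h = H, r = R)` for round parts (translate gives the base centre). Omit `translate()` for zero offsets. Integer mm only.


translate([311, 527, 0]) cylinder(h = 50, r = 108);


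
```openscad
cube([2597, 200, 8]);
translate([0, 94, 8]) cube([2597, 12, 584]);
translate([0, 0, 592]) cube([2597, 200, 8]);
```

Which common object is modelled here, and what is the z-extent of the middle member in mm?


An I-beam. The web height is 584 mm.

Two wide flanges with a thin centred web — an I-beam. Overall 600 mm minus two 8 mm flanges gives a web of 600 − 2·8 = 584 mm.


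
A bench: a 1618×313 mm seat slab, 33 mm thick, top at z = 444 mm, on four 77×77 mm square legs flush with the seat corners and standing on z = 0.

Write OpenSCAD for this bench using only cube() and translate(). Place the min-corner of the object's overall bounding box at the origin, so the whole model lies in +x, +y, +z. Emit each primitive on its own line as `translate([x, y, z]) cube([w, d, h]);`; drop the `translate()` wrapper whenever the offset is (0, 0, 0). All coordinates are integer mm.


translate([0, 0, 411]) cube([1618, 313, 33]);
cube([77, 77, 411]);
translate([0, 236, 0]) cube([77, 77, 411]);
translate([1541, 0, 0]) cube([77, 77, 411]);
translate([1541, 236, 0]) cube([77, 77, 411]);


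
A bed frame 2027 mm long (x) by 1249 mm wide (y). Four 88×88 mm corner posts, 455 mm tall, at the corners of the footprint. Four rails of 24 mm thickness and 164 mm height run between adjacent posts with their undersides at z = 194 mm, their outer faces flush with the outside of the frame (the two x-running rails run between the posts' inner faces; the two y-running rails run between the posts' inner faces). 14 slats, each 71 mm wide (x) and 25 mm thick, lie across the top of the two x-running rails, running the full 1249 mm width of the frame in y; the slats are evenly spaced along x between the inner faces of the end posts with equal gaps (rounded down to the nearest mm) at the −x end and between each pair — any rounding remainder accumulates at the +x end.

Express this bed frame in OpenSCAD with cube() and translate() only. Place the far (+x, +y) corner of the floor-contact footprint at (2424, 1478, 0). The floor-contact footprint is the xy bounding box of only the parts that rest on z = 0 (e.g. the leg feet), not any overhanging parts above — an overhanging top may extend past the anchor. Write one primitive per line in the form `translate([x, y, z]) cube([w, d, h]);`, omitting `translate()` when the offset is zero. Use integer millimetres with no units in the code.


translate([397, 229, 0]) cube([88, 88, 455]);
translate([397, 1390, 0]) cube([88, 88, 455]);
translate([2336, 229, 0]) cube([88, 88, 455]);
translate([2336, 1390, 0]) cube([88, 88, 455]);
translate([485, 229, 194]) cube([1851, 24, 164]);
translate([485, 1454, 194]) cube([1851, 24, 164]);
translate([397, 317, 194]) cube([24, 1073, 164]);
translate([2400, 317, 194]) cube([24, 1073, 164]);
translate([542, 229, 358]) cube([71, 1249, 25]);
translate([670, 229, 358]) cube([71, 1249, 25]);
translate([798, 229, 358]) cube([71, 1249, 25]);
translate([926, 229, 358]) cube([71, 1249, 25]);
translate([1054, 229, 358]) cube([71, 1249, 25]);
translate([1182, 229, 358]) cube([71, 1249, 25]);
translate([1310, 229, 358]) cube([71, 1249, 25]);
translate([1438, 229, 358]) cube([71, 1249, 25]);
translate([1566, 229, 358]) cube([71, 1249, 25]);
translate([1694, 229, 358]) cube([71, 1249, 25]);
translate([1822, 229, 358]) cube([71, 1249, 25]);
translate([1950, 229, 358]) cube([71, 1249, 25]);
translate([2078, 229, 358]) cube([71, 1249, 25]);
translate([2206, 229, 358]) cube([71, 1249, 25]);


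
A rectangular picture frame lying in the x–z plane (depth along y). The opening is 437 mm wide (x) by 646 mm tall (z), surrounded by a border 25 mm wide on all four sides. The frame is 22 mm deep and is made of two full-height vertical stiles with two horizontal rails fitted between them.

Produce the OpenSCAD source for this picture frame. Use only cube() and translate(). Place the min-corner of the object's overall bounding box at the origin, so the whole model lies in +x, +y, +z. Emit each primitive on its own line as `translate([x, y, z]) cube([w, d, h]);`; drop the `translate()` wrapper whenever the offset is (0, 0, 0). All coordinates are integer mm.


cube([25, 22, 696]);
translate([462, 0, 0]) cube([25, 22, 696]);
translate([25, 0, 0]) cube([437, 22, 25]);
translate([25, 0, 671]) cube([437, 22, 25]);


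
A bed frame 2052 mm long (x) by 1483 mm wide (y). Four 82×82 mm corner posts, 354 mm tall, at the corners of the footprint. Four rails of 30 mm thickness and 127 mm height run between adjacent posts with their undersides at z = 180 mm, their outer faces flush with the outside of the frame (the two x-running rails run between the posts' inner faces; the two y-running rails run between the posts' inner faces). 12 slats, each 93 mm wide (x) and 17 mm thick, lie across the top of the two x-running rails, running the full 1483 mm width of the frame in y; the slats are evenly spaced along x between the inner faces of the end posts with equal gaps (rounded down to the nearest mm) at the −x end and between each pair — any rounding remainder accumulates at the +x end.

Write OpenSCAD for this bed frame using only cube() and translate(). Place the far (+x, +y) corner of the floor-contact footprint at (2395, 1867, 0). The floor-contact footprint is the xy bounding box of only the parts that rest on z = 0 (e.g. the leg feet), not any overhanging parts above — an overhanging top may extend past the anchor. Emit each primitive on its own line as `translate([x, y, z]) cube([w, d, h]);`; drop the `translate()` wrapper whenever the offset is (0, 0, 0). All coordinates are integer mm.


// slat z = rail_z + rail_h = 180 + 127 = 307
// slat gap = ⌊(1888 − 12·93) / 13⌋ = 59
translate([343, 384, 0]) cube([82, 82, 354]);
translate([343, 1785, 0]) cube([82, 82, 354]);
translate([2313, 384, 0]) cube([82, 82, 354]);
translate([2313, 1785, 0]) cube([82, 82, 354]);
translate([425, 384, 180]) cube([1888, 30, 127]);
translate([425, 1837, 180]) cube([1888, 30, 127]);
translate([343, 466, 180]) cube([30, 1319, 127]);
translate([2365, 466, 180]) cube([30, 1319, 127]);
translate([484, 384, 307]) cube([93, 1483, 17]);
translate([636, 384, 307]) cube([93, 1483, 17]);
translate([788, 384, 307]) cube([93, 1483, 17]);
translate([940, 384, 307]) cube([93, 1483, 17]);
translate([1092, 384, 307]) cube([93, 1483, 17]);
translate([1244, 384, 307]) cube([93, 1483, 17]);
translate([1396, 384, 307]) cube([93, 1483, 17]);
translate([1548, 384, 307]) cube([93, 1483, 17]);
translate([1700, 384, 307]) cube([93, 1483, 17]);
translate([1852, 384, 307]) cube([93, 1483, 17]);
translate([2004, 384, 307]) cube([93, 1483, 17]);
translate([2156, 384, 307]) cube([93, 1483, 17]);


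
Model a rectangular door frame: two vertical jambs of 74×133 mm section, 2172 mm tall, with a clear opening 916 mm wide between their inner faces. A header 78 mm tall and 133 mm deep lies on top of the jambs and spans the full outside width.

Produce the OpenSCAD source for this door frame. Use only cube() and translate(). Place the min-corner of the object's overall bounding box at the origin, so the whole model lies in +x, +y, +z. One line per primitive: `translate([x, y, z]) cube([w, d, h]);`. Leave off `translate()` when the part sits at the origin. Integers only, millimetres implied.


cube([74, 133, 2172]);
translate([990, 0, 0]) cube([74, 133, 2172]);
translate([0, 0, 2172]) cube([1064, 133, 78]);


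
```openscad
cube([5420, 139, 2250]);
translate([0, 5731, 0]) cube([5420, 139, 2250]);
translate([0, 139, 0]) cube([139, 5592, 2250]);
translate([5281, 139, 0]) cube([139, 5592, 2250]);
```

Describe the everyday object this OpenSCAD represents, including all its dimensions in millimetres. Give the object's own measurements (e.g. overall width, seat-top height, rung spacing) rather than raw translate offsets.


The wall frame of a small rectangular building: four walls, each 2250 mm tall and 139 mm thick, enclosing a footprint 5420 mm (x) by 5870 mm (y) outside-to-outside, with no floor or roof. The front and back walls (the −y and +y sides) span the full width; the two side walls fit between them.


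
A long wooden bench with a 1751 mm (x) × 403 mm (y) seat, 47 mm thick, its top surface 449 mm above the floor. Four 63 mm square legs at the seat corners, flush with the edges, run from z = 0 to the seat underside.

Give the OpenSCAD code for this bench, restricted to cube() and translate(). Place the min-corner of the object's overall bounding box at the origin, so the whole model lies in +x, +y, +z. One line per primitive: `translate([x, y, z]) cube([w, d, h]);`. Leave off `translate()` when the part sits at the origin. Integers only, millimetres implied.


translate([0, 0, 402]) cube([1751, 403, 47]);
cube([63, 63, 402]);
translate([0, 340, 0]) cube([63, 63, 402]);
translate([1688, 0, 0]) cube([63, 63, 402]);
translate([1688, 340, 0]) cube([63, 63, 402]);


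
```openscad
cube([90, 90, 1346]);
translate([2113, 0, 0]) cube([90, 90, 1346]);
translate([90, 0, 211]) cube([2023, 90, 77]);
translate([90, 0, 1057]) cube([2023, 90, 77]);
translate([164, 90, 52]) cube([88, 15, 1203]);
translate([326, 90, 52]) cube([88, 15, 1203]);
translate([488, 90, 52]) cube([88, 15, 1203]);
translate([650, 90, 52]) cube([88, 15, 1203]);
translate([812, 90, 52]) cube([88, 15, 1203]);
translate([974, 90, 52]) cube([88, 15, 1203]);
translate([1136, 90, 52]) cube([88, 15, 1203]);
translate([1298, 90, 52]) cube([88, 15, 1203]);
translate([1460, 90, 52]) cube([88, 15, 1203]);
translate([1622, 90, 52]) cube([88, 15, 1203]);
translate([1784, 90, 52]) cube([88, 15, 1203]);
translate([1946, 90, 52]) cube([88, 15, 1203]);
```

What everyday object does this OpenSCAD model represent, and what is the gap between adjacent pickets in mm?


A fence section. The picket gap is 74 mm.

Two posts, two rails, 12 pickets — a fence section. Span 2023 mm holds 12 pickets of 88 mm with 13 equal gaps: ⌊(2023 − 12·88) / 13⌋ = 74 mm.
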